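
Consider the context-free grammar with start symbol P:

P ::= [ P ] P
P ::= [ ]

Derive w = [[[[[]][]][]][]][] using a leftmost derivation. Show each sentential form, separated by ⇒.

P ⇒ [P]P ⇒ [[P]P]P ⇒ [[[P]P]P]P ⇒ [[[[P]P]P]P]P ⇒ [[[[[]]P]P]P]P ⇒ [[[[[]][]]P]P]P ⇒ [[[[[]][]][]]P]P ⇒ [[[[[]][]][]][]]P ⇒ [[[[[]][]][]][]][]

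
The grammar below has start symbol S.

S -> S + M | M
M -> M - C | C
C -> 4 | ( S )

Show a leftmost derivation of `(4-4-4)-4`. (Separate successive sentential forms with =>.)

S => M => M-C => C-C => (S)-C => (M)-C => (M-C)-C => (M-C-C)-C => (C-C-C)-C => (4-C-C)-C => (4-4-C)-C => (4-4-4)-C => (4-4-4)-4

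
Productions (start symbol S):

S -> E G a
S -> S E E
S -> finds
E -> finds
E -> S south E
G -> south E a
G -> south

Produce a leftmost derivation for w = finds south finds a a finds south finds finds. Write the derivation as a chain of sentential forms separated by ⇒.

S ⇒ S E E ⇒ E G a E E ⇒ finds G a E E ⇒ finds south E a a E E ⇒ finds south finds a a E E ⇒ finds south finds a a S south E E ⇒ finds south finds a a finds south E E ⇒ finds south finds a a finds south finds E ⇒ finds south finds a a finds south finds finds

S ⇒ S E E   [S -> S E E]
S E E ⇒ E G a E E   [S -> E G a]
E G a E E ⇒ finds G a E E   [E -> finds]
finds G a E E ⇒ finds south E a a E E   [G -> south E a]
finds south E a a E E ⇒ finds south finds a a E E   [E -> finds]
finds south finds a a E E ⇒ finds south finds a a S south E E   [E -> S south E]
finds south finds a a S south E E ⇒ finds south finds a a finds south E E   [S -> finds]
finds south finds a a finds south E E ⇒ finds south finds a a finds south finds E   [E -> finds]
finds south finds a a finds south finds E ⇒ finds south finds a a finds south finds finds   [E -> finds]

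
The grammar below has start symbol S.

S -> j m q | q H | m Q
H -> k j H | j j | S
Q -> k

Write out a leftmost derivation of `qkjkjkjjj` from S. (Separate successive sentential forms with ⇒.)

S ⇒ qH   [S -> q H]
qH ⇒ qkjH   [H -> k j H]
qkjH ⇒ qkjkjH   [H -> k j H]
qkjkjH ⇒ qkjkjkjH   [H -> k j H]
qkjkjkjH ⇒ qkjkjkjjj   [H -> j j]

S ⇒ qH ⇒ qkjH ⇒ qkjkjH ⇒ qkjkjkjH ⇒ qkjkjkjjj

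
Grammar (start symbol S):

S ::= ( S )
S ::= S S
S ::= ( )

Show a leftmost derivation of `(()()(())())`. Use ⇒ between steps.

S ⇒ (S)   [S ::= ( S )]
(S) ⇒ (SS)   [S ::= S S]
(SS) ⇒ (SSS)   [S ::= S S]
(SSS) ⇒ (SSSS)   [S ::= S S]
(SSSS) ⇒ (()SSS)   [S ::= ( )]
(()SSS) ⇒ (()()SS)   [S ::= ( )]
(()()SS) ⇒ (()()(S)S)   [S ::= ( S )]
(()()(S)S) ⇒ (()()(())S)   [S ::= ( )]
(()()(())S) ⇒ (()()(())())   [S ::= ( )]

S⇒(S)⇒(SS)⇒(SSS)⇒(SSSS)⇒(()SSS)⇒(()()SS)⇒(()()(S)S)⇒(()()(())S)⇒(()()(())())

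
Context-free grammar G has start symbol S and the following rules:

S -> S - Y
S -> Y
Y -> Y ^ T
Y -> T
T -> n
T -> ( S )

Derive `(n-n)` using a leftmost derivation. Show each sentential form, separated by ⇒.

S⇒Y⇒T⇒(S)⇒(S-Y)⇒(Y-Y)⇒(T-Y)⇒(n-Y)⇒(n-T)⇒(n-n)

S ⇒ Y   [S -> Y]
Y ⇒ T   [Y -> T]
T ⇒ (S)   [T -> ( S )]
(S) ⇒ (S-Y)   [S -> S - Y]
(S-Y) ⇒ (Y-Y)   [S -> Y]
(Y-Y) ⇒ (T-Y)   [Y -> T]
(T-Y) ⇒ (n-Y)   [T -> n]
(n-Y) ⇒ (n-T)   [Y -> T]
(n-T) ⇒ (n-n)   [T -> n]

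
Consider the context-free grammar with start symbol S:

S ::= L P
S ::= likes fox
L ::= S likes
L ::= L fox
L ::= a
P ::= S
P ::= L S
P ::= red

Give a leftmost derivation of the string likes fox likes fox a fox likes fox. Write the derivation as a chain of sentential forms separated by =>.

S => L P => L fox P => S likes fox P => likes fox likes fox P => likes fox likes fox L S => likes fox likes fox L fox S => likes fox likes fox a fox S => likes fox likes fox a fox likes fox

S => L P   [S ::= L P]
L P => L fox P   [L ::= L fox]
L fox P => S likes fox P   [L ::= S likes]
S likes fox P => likes fox likes fox P   [S ::= likes fox]
likes fox likes fox P => likes fox likes fox L S   [P ::= L S]
likes fox likes fox L S => likes fox likes fox L fox S   [L ::= L fox]
likes fox likes fox L fox S => likes fox likes fox a fox S   [L ::= a]
likes fox likes fox a fox S => likes fox likes fox a fox likes fox   [S ::= likes fox]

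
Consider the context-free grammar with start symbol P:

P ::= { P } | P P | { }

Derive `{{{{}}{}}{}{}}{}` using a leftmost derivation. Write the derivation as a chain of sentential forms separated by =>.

P=>PP=>{P}P=>{PP}P=>{PPP}P=>{{P}PP}P=>{{PP}PP}P=>{{{P}P}PP}P=>{{{{}}P}PP}P=>{{{{}}{}}PP}P=>{{{{}}{}}{}P}P=>{{{{}}{}}{}{}}P=>{{{{}}{}}{}{}}{}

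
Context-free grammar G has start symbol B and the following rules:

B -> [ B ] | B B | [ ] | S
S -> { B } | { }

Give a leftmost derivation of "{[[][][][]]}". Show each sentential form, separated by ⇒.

B ⇒ S   [B -> S]
S ⇒ {B}   [S -> { B }]
{B} ⇒ {[B]}   [B -> [ B ]]
{[B]} ⇒ {[BB]}   [B -> B B]
{[BB]} ⇒ {[BBB]}   [B -> B B]
{[BBB]} ⇒ {[BBBB]}   [B -> B B]
{[BBBB]} ⇒ {[[]BBB]}   [B -> [ ]]
{[[]BBB]} ⇒ {[[][]BB]}   [B -> [ ]]
{[[][]BB]} ⇒ {[[][][]B]}   [B -> [ ]]
{[[][][]B]} ⇒ {[[][][][]]}   [B -> [ ]]

B ⇒ S ⇒ {B} ⇒ {[B]} ⇒ {[BB]} ⇒ {[BBB]} ⇒ {[BBBB]} ⇒ {[[]BBB]} ⇒ {[[][]BB]} ⇒ {[[][][]B]} ⇒ {[[][][][]]}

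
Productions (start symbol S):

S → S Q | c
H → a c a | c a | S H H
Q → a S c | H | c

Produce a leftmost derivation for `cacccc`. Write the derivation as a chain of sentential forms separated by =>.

S => SQ   [S → S Q]
SQ => SQQ   [S → S Q]
SQQ => SQQQ   [S → S Q]
SQQQ => cQQQ   [S → c]
cQQQ => caScQQ   [Q → a S c]
caScQQ => caccQQ   [S → c]
caccQQ => cacccQ   [Q → c]
cacccQ => cacccc   [Q → c]

S => SQ => SQQ => SQQQ => cQQQ => caScQQ => caccQQ => cacccQ => cacccc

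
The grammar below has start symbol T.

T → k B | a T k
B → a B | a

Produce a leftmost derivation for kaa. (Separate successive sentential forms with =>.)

T => kB => kaB => kaa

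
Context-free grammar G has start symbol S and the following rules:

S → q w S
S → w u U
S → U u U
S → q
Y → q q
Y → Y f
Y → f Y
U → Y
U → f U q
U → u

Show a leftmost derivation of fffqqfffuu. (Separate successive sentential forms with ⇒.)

S⇒UuU⇒YuU⇒YfuU⇒YffuU⇒fYffuU⇒ffYffuU⇒fffYffuU⇒fffYfffuU⇒fffqqfffuU⇒fffqqfffuu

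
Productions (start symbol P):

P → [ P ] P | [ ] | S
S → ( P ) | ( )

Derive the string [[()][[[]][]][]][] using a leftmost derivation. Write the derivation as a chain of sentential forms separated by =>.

P => [P]P => [[P]P]P => [[S]P]P => [[()]P]P => [[()][P]P]P => [[()][[P]P]P]P => [[()][[[]]P]P]P => [[()][[[]][]]P]P => [[()][[[]][]][]]P => [[()][[[]][]][]][]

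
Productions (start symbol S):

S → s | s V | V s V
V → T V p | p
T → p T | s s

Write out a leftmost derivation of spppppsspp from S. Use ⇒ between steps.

S ⇒ sV   [S → s V]
sV ⇒ sTVp   [V → T V p]
sTVp ⇒ spTVp   [T → p T]
spTVp ⇒ sppTVp   [T → p T]
sppTVp ⇒ spppTVp   [T → p T]
spppTVp ⇒ sppppTVp   [T → p T]
sppppTVp ⇒ spppppTVp   [T → p T]
spppppTVp ⇒ spppppssVp   [T → s s]
spppppssVp ⇒ spppppsspp   [V → p]

S ⇒ sV ⇒ sTVp ⇒ spTVp ⇒ sppTVp ⇒ spppTVp ⇒ sppppTVp ⇒ spppppTVp ⇒ spppppssVp ⇒ spppppsspp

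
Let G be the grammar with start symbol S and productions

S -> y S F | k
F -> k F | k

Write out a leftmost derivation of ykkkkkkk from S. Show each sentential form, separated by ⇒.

S ⇒ ySF   [S -> y S F]
ySF ⇒ ykF   [S -> k]
ykF ⇒ ykkF   [F -> k F]
ykkF ⇒ ykkkF   [F -> k F]
ykkkF ⇒ ykkkkF   [F -> k F]
ykkkkF ⇒ ykkkkkF   [F -> k F]
ykkkkkF ⇒ ykkkkkkF   [F -> k F]
ykkkkkkF ⇒ ykkkkkkk   [F -> k]

S ⇒ ySF ⇒ ykF ⇒ ykkF ⇒ ykkkF ⇒ ykkkkF ⇒ ykkkkkF ⇒ ykkkkkkF ⇒ ykkkkkkk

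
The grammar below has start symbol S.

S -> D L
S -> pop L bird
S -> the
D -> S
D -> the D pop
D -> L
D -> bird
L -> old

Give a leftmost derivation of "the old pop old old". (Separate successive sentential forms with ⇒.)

S ⇒ D L   [S -> D L]
D L ⇒ S L   [D -> S]
S L ⇒ D L L   [S -> D L]
D L L ⇒ the D pop L L   [D -> the D pop]
the D pop L L ⇒ the L pop L L   [D -> L]
the L pop L L ⇒ the old pop L L   [L -> old]
the old pop L L ⇒ the old pop old L   [L -> old]
the old pop old L ⇒ the old pop old old   [L -> old]

S ⇒ D L ⇒ S L ⇒ D L L ⇒ the D pop L L ⇒ the L pop L L ⇒ the old pop L L ⇒ the old pop old L ⇒ the old pop old old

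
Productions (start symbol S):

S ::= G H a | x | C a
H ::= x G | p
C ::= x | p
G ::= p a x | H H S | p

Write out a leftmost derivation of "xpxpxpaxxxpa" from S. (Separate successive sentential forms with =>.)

S => GHa   [S ::= G H a]
GHa => HHSHa   [G ::= H H S]
HHSHa => xGHSHa   [H ::= x G]
xGHSHa => xpHSHa   [G ::= p]
xpHSHa => xpxGSHa   [H ::= x G]
xpxGSHa => xpxHHSSHa   [G ::= H H S]
xpxHHSSHa => xpxpHSSHa   [H ::= p]
xpxpHSSHa => xpxpxGSSHa   [H ::= x G]
xpxpxGSSHa => xpxpxpaxSSHa   [G ::= p a x]
xpxpxpaxSSHa => xpxpxpaxxSHa   [S ::= x]
xpxpxpaxxSHa => xpxpxpaxxxHa   [S ::= x]
xpxpxpaxxxHa => xpxpxpaxxxpa   [H ::= p]

S => GHa => HHSHa => xGHSHa => xpHSHa => xpxGSHa => xpxHHSSHa => xpxpHSSHa => xpxpxGSSHa => xpxpxpaxSSHa => xpxpxpaxxSHa => xpxpxpaxxxHa => xpxpxpaxxxpa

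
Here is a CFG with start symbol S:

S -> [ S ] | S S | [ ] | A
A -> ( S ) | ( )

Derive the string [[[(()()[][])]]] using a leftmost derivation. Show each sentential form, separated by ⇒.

S ⇒ [S] ⇒ [[S]] ⇒ [[[S]]] ⇒ [[[A]]] ⇒ [[[(S)]]] ⇒ [[[(SS)]]] ⇒ [[[(AS)]]] ⇒ [[[(()S)]]] ⇒ [[[(()SS)]]] ⇒ [[[(()AS)]]] ⇒ [[[(()()S)]]] ⇒ [[[(()()SS)]]] ⇒ [[[(()()[]S)]]] ⇒ [[[(()()[][])]]]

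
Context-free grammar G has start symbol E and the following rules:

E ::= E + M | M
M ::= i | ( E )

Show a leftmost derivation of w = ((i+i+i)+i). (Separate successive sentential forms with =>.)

E=>M=>(E)=>(E+M)=>(M+M)=>((E)+M)=>((E+M)+M)=>((E+M+M)+M)=>((M+M+M)+M)=>((i+M+M)+M)=>((i+i+M)+M)=>((i+i+i)+M)=>((i+i+i)+i)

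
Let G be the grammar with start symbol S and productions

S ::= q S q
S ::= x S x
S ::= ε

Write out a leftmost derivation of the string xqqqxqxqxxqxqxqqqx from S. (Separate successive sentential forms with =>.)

S => xSx => xqSqx => xqqSqqx => xqqqSqqqx => xqqqxSxqqqx => xqqqxqSqxqqqx => xqqqxqxSxqxqqqx => xqqqxqxqSqxqxqqqx => xqqqxqxqxSxqxqxqqqx => xqqqxqxqxxqxqxqqqx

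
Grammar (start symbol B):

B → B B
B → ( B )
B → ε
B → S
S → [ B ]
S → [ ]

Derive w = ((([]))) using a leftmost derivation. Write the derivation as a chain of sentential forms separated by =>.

B => (B) => (BB) => ((B)B) => ((BB)B) => (((B)B)B) => (((S)B)B) => ((([B])B)B) => ((([])B)B) => ((([]))B) => ((([])))

B => (B)   [B → ( B )]
(B) => (BB)   [B → B B]
(BB) => ((B)B)   [B → ( B )]
((B)B) => ((BB)B)   [B → B B]
((BB)B) => (((B)B)B)   [B → ( B )]
(((B)B)B) => (((S)B)B)   [B → S]
(((S)B)B) => ((([B])B)B)   [S → [ B ]]
((([B])B)B) => ((([])B)B)   [B → ε]
((([])B)B) => ((([]))B)   [B → ε]
((([]))B) => ((([])))   [B → ε]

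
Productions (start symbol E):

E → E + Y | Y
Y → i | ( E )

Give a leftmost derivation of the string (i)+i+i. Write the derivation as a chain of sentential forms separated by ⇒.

E⇒E+Y⇒E+Y+Y⇒Y+Y+Y⇒(E)+Y+Y⇒(Y)+Y+Y⇒(i)+Y+Y⇒(i)+i+Y⇒(i)+i+i

E ⇒ E+Y   [E → E + Y]
E+Y ⇒ E+Y+Y   [E → E + Y]
E+Y+Y ⇒ Y+Y+Y   [E → Y]
Y+Y+Y ⇒ (E)+Y+Y   [Y → ( E )]
(E)+Y+Y ⇒ (Y)+Y+Y   [E → Y]
(Y)+Y+Y ⇒ (i)+Y+Y   [Y → i]
(i)+Y+Y ⇒ (i)+i+Y   [Y → i]
(i)+i+Y ⇒ (i)+i+i   [Y → i]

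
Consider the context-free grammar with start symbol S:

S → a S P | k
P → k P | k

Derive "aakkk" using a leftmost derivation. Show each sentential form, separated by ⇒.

S ⇒ aSP ⇒ aaSPP ⇒ aakPP ⇒ aakkP ⇒ aakkk

S ⇒ aSP   [S → a S P]
aSP ⇒ aaSPP   [S → a S P]
aaSPP ⇒ aakPP   [S → k]
aakPP ⇒ aakkP   [P → k]
aakkP ⇒ aakkk   [P → k]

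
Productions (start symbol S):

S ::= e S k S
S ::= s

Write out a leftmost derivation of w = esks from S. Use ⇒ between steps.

S ⇒ eSkS ⇒ eskS ⇒ esks

S ⇒ eSkS   [S ::= e S k S]
eSkS ⇒ eskS   [S ::= s]
eskS ⇒ esks   [S ::= s]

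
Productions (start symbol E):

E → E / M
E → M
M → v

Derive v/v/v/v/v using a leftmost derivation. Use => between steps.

E => E/M => E/M/M => E/M/M/M => E/M/M/M/M => M/M/M/M/M => v/M/M/M/M => v/v/M/M/M => v/v/v/M/M => v/v/v/v/M => v/v/v/v/v

E => E/M   [E → E / M]
E/M => E/M/M   [E → E / M]
E/M/M => E/M/M/M   [E → E / M]
E/M/M/M => E/M/M/M/M   [E → E / M]
E/M/M/M/M => M/M/M/M/M   [E → M]
M/M/M/M/M => v/M/M/M/M   [M → v]
v/M/M/M/M => v/v/M/M/M   [M → v]
v/v/M/M/M => v/v/v/M/M   [M → v]
v/v/v/M/M => v/v/v/v/M   [M → v]
v/v/v/v/M => v/v/v/v/v   [M → v]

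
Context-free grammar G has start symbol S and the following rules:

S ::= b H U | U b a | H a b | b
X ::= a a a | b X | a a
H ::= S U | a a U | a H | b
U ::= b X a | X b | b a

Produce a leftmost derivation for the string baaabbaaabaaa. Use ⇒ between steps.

S ⇒ bHU   [S ::= b H U]
bHU ⇒ baHU   [H ::= a H]
baHU ⇒ baaaUU   [H ::= a a U]
baaaUU ⇒ baaabXaU   [U ::= b X a]
baaabXaU ⇒ baaabbXaU   [X ::= b X]
baaabbXaU ⇒ baaabbaaaU   [X ::= a a]
baaabbaaaU ⇒ baaabbaaabXa   [U ::= b X a]
baaabbaaabXa ⇒ baaabbaaabaaa   [X ::= a a]

S⇒bHU⇒baHU⇒baaaUU⇒baaabXaU⇒baaabbXaU⇒baaabbaaaU⇒baaabbaaabXa⇒baaabbaaabaaa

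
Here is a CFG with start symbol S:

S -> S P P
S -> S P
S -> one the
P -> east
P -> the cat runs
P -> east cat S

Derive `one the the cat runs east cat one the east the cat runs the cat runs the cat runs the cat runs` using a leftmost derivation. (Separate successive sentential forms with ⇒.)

S ⇒ S P   [S -> S P]
S P ⇒ S P P   [S -> S P]
S P P ⇒ S P P P P   [S -> S P P]
S P P P P ⇒ S P P P P P P   [S -> S P P]
S P P P P P P ⇒ S P P P P P P P   [S -> S P]
S P P P P P P P ⇒ one the P P P P P P P   [S -> one the]
one the P P P P P P P ⇒ one the the cat runs P P P P P P   [P -> the cat runs]
one the the cat runs P P P P P P ⇒ one the the cat runs east cat S P P P P P   [P -> east cat S]
one the the cat runs east cat S P P P P P ⇒ one the the cat runs east cat one the P P P P P   [S -> one the]
one the the cat runs east cat one the P P P P P ⇒ one the the cat runs east cat one the east P P P P   [P -> east]
one the the cat runs east cat one the east P P P P ⇒ one the the cat runs east cat one the east the cat runs P P P   [P -> the cat runs]
one the the cat runs east cat one the east the cat runs P P P ⇒ one the the cat runs east cat one the east the cat runs the cat runs P P   [P -> the cat runs]
one the the cat runs east cat one the east the cat runs the cat runs P P ⇒ one the the cat runs east cat one the east the cat runs the cat runs the cat runs P   [P -> the cat runs]
one the the cat runs east cat one the east the cat runs the cat runs the cat runs P ⇒ one the the cat runs east cat one the east the cat runs the cat runs the cat runs the cat runs   [P -> the cat runs]

S ⇒ S P ⇒ S P P ⇒ S P P P P ⇒ S P P P P P P ⇒ S P P P P P P P ⇒ one the P P P P P P P ⇒ one the the cat runs P P P P P P ⇒ one the the cat runs east cat S P P P P P ⇒ one the the cat runs east cat one the P P P P P ⇒ one the the cat runs east cat one the east P P P P ⇒ one the the cat runs east cat one the east the cat runs P P P ⇒ one the the cat runs east cat one the east the cat runs the cat runs P P ⇒ one the the cat runs east cat one the east the cat runs the cat runs the cat runs P ⇒ one the the cat runs east cat one the east the cat runs the cat runs the cat runs the cat runs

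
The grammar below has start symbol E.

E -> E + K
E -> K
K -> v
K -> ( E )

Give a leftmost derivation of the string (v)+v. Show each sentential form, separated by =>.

E => E+K   [E -> E + K]
E+K => K+K   [E -> K]
K+K => (E)+K   [K -> ( E )]
(E)+K => (K)+K   [E -> K]
(K)+K => (v)+K   [K -> v]
(v)+K => (v)+v   [K -> v]

E => E+K => K+K => (E)+K => (K)+K => (v)+K => (v)+v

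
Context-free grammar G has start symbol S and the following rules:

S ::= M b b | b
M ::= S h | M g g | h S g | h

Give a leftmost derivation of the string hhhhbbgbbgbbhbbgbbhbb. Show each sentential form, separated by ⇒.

S ⇒ Mbb ⇒ Shbb ⇒ Mbbhbb ⇒ hSgbbhbb ⇒ hMbbgbbhbb ⇒ hShbbgbbhbb ⇒ hMbbhbbgbbhbb ⇒ hhSgbbhbbgbbhbb ⇒ hhMbbgbbhbbgbbhbb ⇒ hhhSgbbgbbhbbgbbhbb ⇒ hhhMbbgbbgbbhbbgbbhbb ⇒ hhhhbbgbbgbbhbbgbbhbb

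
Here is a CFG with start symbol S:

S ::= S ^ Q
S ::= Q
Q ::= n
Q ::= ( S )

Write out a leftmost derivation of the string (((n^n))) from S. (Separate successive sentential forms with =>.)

S => Q   [S ::= Q]
Q => (S)   [Q ::= ( S )]
(S) => (Q)   [S ::= Q]
(Q) => ((S))   [Q ::= ( S )]
((S)) => ((Q))   [S ::= Q]
((Q)) => (((S)))   [Q ::= ( S )]
(((S))) => (((S^Q)))   [S ::= S ^ Q]
(((S^Q))) => (((Q^Q)))   [S ::= Q]
(((Q^Q))) => (((n^Q)))   [Q ::= n]
(((n^Q))) => (((n^n)))   [Q ::= n]

S => Q => (S) => (Q) => ((S)) => ((Q)) => (((S))) => (((S^Q))) => (((Q^Q))) => (((n^Q))) => (((n^n)))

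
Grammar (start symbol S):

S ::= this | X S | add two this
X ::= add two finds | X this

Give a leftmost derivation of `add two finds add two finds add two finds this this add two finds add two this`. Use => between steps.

S => X S => add two finds S => add two finds X S => add two finds add two finds S => add two finds add two finds X S => add two finds add two finds X this S => add two finds add two finds X this this S => add two finds add two finds add two finds this this S => add two finds add two finds add two finds this this X S => add two finds add two finds add two finds this this add two finds S => add two finds add two finds add two finds this this add two finds add two this

S => X S   [S ::= X S]
X S => add two finds S   [X ::= add two finds]
add two finds S => add two finds X S   [S ::= X S]
add two finds X S => add two finds add two finds S   [X ::= add two finds]
add two finds add two finds S => add two finds add two finds X S   [S ::= X S]
add two finds add two finds X S => add two finds add two finds X this S   [X ::= X this]
add two finds add two finds X this S => add two finds add two finds X this this S   [X ::= X this]
add two finds add two finds X this this S => add two finds add two finds add two finds this this S   [X ::= add two finds]
add two finds add two finds add two finds this this S => add two finds add two finds add two finds this this X S   [S ::= X S]
add two finds add two finds add two finds this this X S => add two finds add two finds add two finds this this add two finds S   [X ::= add two finds]
add two finds add two finds add two finds this this add two finds S => add two finds add two finds add two finds this this add two finds add two this   [S ::= add two this]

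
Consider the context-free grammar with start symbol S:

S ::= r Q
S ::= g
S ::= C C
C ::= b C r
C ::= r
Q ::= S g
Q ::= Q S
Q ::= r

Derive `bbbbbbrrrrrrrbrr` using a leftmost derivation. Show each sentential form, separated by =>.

S=>CC=>bCrC=>bbCrrC=>bbbCrrrC=>bbbbCrrrrC=>bbbbbCrrrrrC=>bbbbbbCrrrrrrC=>bbbbbbrrrrrrrC=>bbbbbbrrrrrrrbCr=>bbbbbbrrrrrrrbrr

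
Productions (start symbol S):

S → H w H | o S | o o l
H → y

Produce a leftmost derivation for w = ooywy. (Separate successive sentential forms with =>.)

S => oS => ooS => ooHwH => ooywH => ooywy

S => oS   [S → o S]
oS => ooS   [S → o S]
ooS => ooHwH   [S → H w H]
ooHwH => ooywH   [H → y]
ooywH => ooywy   [H → y]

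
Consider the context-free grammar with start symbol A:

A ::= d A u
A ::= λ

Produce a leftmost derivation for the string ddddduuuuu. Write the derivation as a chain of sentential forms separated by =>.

A => dAu   [A ::= d A u]
dAu => ddAuu   [A ::= d A u]
ddAuu => dddAuuu   [A ::= d A u]
dddAuuu => ddddAuuuu   [A ::= d A u]
ddddAuuuu => dddddAuuuuu   [A ::= d A u]
dddddAuuuuu => ddddduuuuu   [A ::= λ]

A=>dAu=>ddAuu=>dddAuuu=>ddddAuuuu=>dddddAuuuuu=>ddddduuuuu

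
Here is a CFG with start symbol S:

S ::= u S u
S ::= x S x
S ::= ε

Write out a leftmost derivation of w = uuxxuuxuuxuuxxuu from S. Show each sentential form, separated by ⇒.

S ⇒ uSu ⇒ uuSuu ⇒ uuxSxuu ⇒ uuxxSxxuu ⇒ uuxxuSuxxuu ⇒ uuxxuuSuuxxuu ⇒ uuxxuuxSxuuxxuu ⇒ uuxxuuxuSuxuuxxuu ⇒ uuxxuuxuuxuuxxuu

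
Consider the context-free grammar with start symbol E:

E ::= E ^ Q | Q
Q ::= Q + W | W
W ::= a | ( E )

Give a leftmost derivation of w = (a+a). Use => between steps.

E => Q   [E ::= Q]
Q => W   [Q ::= W]
W => (E)   [W ::= ( E )]
(E) => (Q)   [E ::= Q]
(Q) => (Q+W)   [Q ::= Q + W]
(Q+W) => (W+W)   [Q ::= W]
(W+W) => (a+W)   [W ::= a]
(a+W) => (a+a)   [W ::= a]

E => Q => W => (E) => (Q) => (Q+W) => (W+W) => (a+W) => (a+a)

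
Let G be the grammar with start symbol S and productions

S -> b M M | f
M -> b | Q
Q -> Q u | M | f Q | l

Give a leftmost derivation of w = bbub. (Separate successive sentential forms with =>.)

S => bMM   [S -> b M M]
bMM => bQM   [M -> Q]
bQM => bQuM   [Q -> Q u]
bQuM => bMuM   [Q -> M]
bMuM => bbuM   [M -> b]
bbuM => bbub   [M -> b]

S => bMM => bQM => bQuM => bMuM => bbuM => bbub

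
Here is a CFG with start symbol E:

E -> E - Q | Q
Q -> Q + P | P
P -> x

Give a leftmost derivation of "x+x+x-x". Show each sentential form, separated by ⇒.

E ⇒ E-Q   [E -> E - Q]
E-Q ⇒ Q-Q   [E -> Q]
Q-Q ⇒ Q+P-Q   [Q -> Q + P]
Q+P-Q ⇒ Q+P+P-Q   [Q -> Q + P]
Q+P+P-Q ⇒ P+P+P-Q   [Q -> P]
P+P+P-Q ⇒ x+P+P-Q   [P -> x]
x+P+P-Q ⇒ x+x+P-Q   [P -> x]
x+x+P-Q ⇒ x+x+x-Q   [P -> x]
x+x+x-Q ⇒ x+x+x-P   [Q -> P]
x+x+x-P ⇒ x+x+x-x   [P -> x]

E ⇒ E-Q ⇒ Q-Q ⇒ Q+P-Q ⇒ Q+P+P-Q ⇒ P+P+P-Q ⇒ x+P+P-Q ⇒ x+x+P-Q ⇒ x+x+x-Q ⇒ x+x+x-P ⇒ x+x+x-x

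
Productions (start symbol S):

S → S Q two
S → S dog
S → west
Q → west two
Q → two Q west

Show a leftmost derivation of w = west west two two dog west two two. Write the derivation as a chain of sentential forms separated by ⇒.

S ⇒ S Q two ⇒ S dog Q two ⇒ S Q two dog Q two ⇒ west Q two dog Q two ⇒ west west two two dog Q two ⇒ west west two two dog west two two

S ⇒ S Q two   [S → S Q two]
S Q two ⇒ S dog Q two   [S → S dog]
S dog Q two ⇒ S Q two dog Q two   [S → S Q two]
S Q two dog Q two ⇒ west Q two dog Q two   [S → west]
west Q two dog Q two ⇒ west west two two dog Q two   [Q → west two]
west west two two dog Q two ⇒ west west two two dog west two two   [Q → west two]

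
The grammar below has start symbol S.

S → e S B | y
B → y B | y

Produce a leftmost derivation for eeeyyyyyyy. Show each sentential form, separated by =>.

S => eSB => eeSBB => eeeSBBB => eeeyBBB => eeeyyBB => eeeyyyBB => eeeyyyyBB => eeeyyyyyBB => eeeyyyyyyB => eeeyyyyyyy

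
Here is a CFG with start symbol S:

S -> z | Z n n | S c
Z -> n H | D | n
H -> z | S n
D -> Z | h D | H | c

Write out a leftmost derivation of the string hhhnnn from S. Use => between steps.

S=>Znn=>Dnn=>hDnn=>hhDnn=>hhhDnn=>hhhZnn=>hhhnnn

S => Znn   [S -> Z n n]
Znn => Dnn   [Z -> D]
Dnn => hDnn   [D -> h D]
hDnn => hhDnn   [D -> h D]
hhDnn => hhhDnn   [D -> h D]
hhhDnn => hhhZnn   [D -> Z]
hhhZnn => hhhnnn   [Z -> n]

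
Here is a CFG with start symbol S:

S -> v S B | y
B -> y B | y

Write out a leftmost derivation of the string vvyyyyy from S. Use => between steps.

S => vSB => vvSBB => vvyBB => vvyyB => vvyyyB => vvyyyyB => vvyyyyy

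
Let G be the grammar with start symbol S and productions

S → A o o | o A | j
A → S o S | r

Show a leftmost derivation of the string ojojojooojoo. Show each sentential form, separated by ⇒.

S ⇒ Aoo ⇒ SoSoo ⇒ AoooSoo ⇒ SoSoooSoo ⇒ oAoSoooSoo ⇒ oSoSoSoooSoo ⇒ ojoSoSoooSoo ⇒ ojojoSoooSoo ⇒ ojojojoooSoo ⇒ ojojojooojoo

S ⇒ Aoo   [S → A o o]
Aoo ⇒ SoSoo   [A → S o S]
SoSoo ⇒ AoooSoo   [S → A o o]
AoooSoo ⇒ SoSoooSoo   [A → S o S]
SoSoooSoo ⇒ oAoSoooSoo   [S → o A]
oAoSoooSoo ⇒ oSoSoSoooSoo   [A → S o S]
oSoSoSoooSoo ⇒ ojoSoSoooSoo   [S → j]
ojoSoSoooSoo ⇒ ojojoSoooSoo   [S → j]
ojojoSoooSoo ⇒ ojojojoooSoo   [S → j]
ojojojoooSoo ⇒ ojojojooojoo   [S → j]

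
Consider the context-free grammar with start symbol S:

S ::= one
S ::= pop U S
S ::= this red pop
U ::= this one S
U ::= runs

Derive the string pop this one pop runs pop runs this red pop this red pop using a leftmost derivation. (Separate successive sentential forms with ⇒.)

S ⇒ pop U S ⇒ pop this one S S ⇒ pop this one pop U S S ⇒ pop this one pop runs S S ⇒ pop this one pop runs pop U S S ⇒ pop this one pop runs pop runs S S ⇒ pop this one pop runs pop runs this red pop S ⇒ pop this one pop runs pop runs this red pop this red pop

S ⇒ pop U S   [S ::= pop U S]
pop U S ⇒ pop this one S S   [U ::= this one S]
pop this one S S ⇒ pop this one pop U S S   [S ::= pop U S]
pop this one pop U S S ⇒ pop this one pop runs S S   [U ::= runs]
pop this one pop runs S S ⇒ pop this one pop runs pop U S S   [S ::= pop U S]
pop this one pop runs pop U S S ⇒ pop this one pop runs pop runs S S   [U ::= runs]
pop this one pop runs pop runs S S ⇒ pop this one pop runs pop runs this red pop S   [S ::= this red pop]
pop this one pop runs pop runs this red pop S ⇒ pop this one pop runs pop runs this red pop this red pop   [S ::= this red pop]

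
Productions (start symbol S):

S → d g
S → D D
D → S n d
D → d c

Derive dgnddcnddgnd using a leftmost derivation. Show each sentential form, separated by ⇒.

S ⇒ DD   [S → D D]
DD ⇒ SndD   [D → S n d]
SndD ⇒ DDndD   [S → D D]
DDndD ⇒ SndDndD   [D → S n d]
SndDndD ⇒ dgndDndD   [S → d g]
dgndDndD ⇒ dgnddcndD   [D → d c]
dgnddcndD ⇒ dgnddcndSnd   [D → S n d]
dgnddcndSnd ⇒ dgnddcnddgnd   [S → d g]

S ⇒ DD ⇒ SndD ⇒ DDndD ⇒ SndDndD ⇒ dgndDndD ⇒ dgnddcndD ⇒ dgnddcndSnd ⇒ dgnddcnddgnd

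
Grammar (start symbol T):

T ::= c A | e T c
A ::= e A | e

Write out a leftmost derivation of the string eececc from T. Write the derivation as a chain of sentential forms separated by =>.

T => eTc   [T ::= e T c]
eTc => eeTcc   [T ::= e T c]
eeTcc => eecAcc   [T ::= c A]
eecAcc => eececc   [A ::= e]

T => eTc => eeTcc => eecAcc => eececc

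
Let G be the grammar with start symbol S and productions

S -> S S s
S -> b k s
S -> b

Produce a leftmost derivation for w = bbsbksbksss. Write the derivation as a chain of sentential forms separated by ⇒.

S⇒SSs⇒SSsSs⇒bSsSs⇒bbsSs⇒bbsSSss⇒bbsbksSss⇒bbsbksbksss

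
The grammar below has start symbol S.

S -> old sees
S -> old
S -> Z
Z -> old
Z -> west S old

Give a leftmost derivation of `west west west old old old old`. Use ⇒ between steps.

S ⇒ Z ⇒ west S old ⇒ west Z old ⇒ west west S old old ⇒ west west Z old old ⇒ west west west S old old old ⇒ west west west Z old old old ⇒ west west west old old old old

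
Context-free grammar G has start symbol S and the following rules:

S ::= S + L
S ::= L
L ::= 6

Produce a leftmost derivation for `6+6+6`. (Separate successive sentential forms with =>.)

S => S+L => S+L+L => L+L+L => 6+L+L => 6+6+L => 6+6+6

S => S+L   [S ::= S + L]
S+L => S+L+L   [S ::= S + L]
S+L+L => L+L+L   [S ::= L]
L+L+L => 6+L+L   [L ::= 6]
6+L+L => 6+6+L   [L ::= 6]
6+6+L => 6+6+6   [L ::= 6]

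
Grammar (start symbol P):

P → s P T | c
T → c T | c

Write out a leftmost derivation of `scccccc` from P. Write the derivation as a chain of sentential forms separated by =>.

P=>sPT=>scT=>sccT=>scccT=>sccccT=>scccccT=>scccccc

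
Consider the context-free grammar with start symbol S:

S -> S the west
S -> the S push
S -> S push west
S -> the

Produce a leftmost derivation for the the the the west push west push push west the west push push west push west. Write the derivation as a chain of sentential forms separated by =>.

S => S push west   [S -> S push west]
S push west => S push west push west   [S -> S push west]
S push west push west => the S push push west push west   [S -> the S push]
the S push push west push west => the S the west push push west push west   [S -> S the west]
the S the west push push west push west => the S push west the west push push west push west   [S -> S push west]
the S push west the west push push west push west => the the S push push west the west push push west push west   [S -> the S push]
the the S push push west the west push push west push west => the the S push west push push west the west push push west push west   [S -> S push west]
the the S push west push push west the west push push west push west => the the S the west push west push push west the west push push west push west   [S -> S the west]
the the S the west push west push push west the west push push west push west => the the the the west push west push push west the west push push west push west   [S -> the]

S => S push west => S push west push west => the S push push west push west => the S the west push push west push west => the S push west the west push push west push west => the the S push push west the west push push west push west => the the S push west push push west the west push push west push west => the the S the west push west push push west the west push push west push west => the the the the west push west push push west the west push push west push west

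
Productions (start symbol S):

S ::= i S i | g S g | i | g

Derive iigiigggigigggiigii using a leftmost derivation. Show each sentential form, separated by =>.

S => iSi   [S ::= i S i]
iSi => iiSii   [S ::= i S i]
iiSii => iigSgii   [S ::= g S g]
iigSgii => iigiSigii   [S ::= i S i]
iigiSigii => iigiiSiigii   [S ::= i S i]
iigiiSiigii => iigiigSgiigii   [S ::= g S g]
iigiigSgiigii => iigiiggSggiigii   [S ::= g S g]
iigiiggSggiigii => iigiigggSgggiigii   [S ::= g S g]
iigiigggSgggiigii => iigiigggiSigggiigii   [S ::= i S i]
iigiigggiSigggiigii => iigiigggigigggiigii   [S ::= g]

S => iSi => iiSii => iigSgii => iigiSigii => iigiiSiigii => iigiigSgiigii => iigiiggSggiigii => iigiigggSgggiigii => iigiigggiSigggiigii => iigiigggigigggiigii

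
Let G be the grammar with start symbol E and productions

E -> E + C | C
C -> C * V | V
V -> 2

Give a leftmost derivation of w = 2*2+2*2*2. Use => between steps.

E=>E+C=>C+C=>C*V+C=>V*V+C=>2*V+C=>2*2+C=>2*2+C*V=>2*2+C*V*V=>2*2+V*V*V=>2*2+2*V*V=>2*2+2*2*V=>2*2+2*2*2

E => E+C   [E -> E + C]
E+C => C+C   [E -> C]
C+C => C*V+C   [C -> C * V]
C*V+C => V*V+C   [C -> V]
V*V+C => 2*V+C   [V -> 2]
2*V+C => 2*2+C   [V -> 2]
2*2+C => 2*2+C*V   [C -> C * V]
2*2+C*V => 2*2+C*V*V   [C -> C * V]
2*2+C*V*V => 2*2+V*V*V   [C -> V]
2*2+V*V*V => 2*2+2*V*V   [V -> 2]
2*2+2*V*V => 2*2+2*2*V   [V -> 2]
2*2+2*2*V => 2*2+2*2*2   [V -> 2]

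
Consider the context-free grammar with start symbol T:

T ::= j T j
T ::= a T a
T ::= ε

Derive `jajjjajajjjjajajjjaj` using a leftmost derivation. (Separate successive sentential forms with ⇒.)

T ⇒ jTj ⇒ jaTaj ⇒ jajTjaj ⇒ jajjTjjaj ⇒ jajjjTjjjaj ⇒ jajjjaTajjjaj ⇒ jajjjajTjajjjaj ⇒ jajjjajaTajajjjaj ⇒ jajjjajajTjajajjjaj ⇒ jajjjajajjTjjajajjjaj ⇒ jajjjajajjjjajajjjaj

T ⇒ jTj   [T ::= j T j]
jTj ⇒ jaTaj   [T ::= a T a]
jaTaj ⇒ jajTjaj   [T ::= j T j]
jajTjaj ⇒ jajjTjjaj   [T ::= j T j]
jajjTjjaj ⇒ jajjjTjjjaj   [T ::= j T j]
jajjjTjjjaj ⇒ jajjjaTajjjaj   [T ::= a T a]
jajjjaTajjjaj ⇒ jajjjajTjajjjaj   [T ::= j T j]
jajjjajTjajjjaj ⇒ jajjjajaTajajjjaj   [T ::= a T a]
jajjjajaTajajjjaj ⇒ jajjjajajTjajajjjaj   [T ::= j T j]
jajjjajajTjajajjjaj ⇒ jajjjajajjTjjajajjjaj   [T ::= j T j]
jajjjajajjTjjajajjjaj ⇒ jajjjajajjjjajajjjaj   [T ::= ε]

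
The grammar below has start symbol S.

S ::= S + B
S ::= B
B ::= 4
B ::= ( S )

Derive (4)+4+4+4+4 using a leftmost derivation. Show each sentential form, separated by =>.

S => S+B   [S ::= S + B]
S+B => S+B+B   [S ::= S + B]
S+B+B => S+B+B+B   [S ::= S + B]
S+B+B+B => S+B+B+B+B   [S ::= S + B]
S+B+B+B+B => B+B+B+B+B   [S ::= B]
B+B+B+B+B => (S)+B+B+B+B   [B ::= ( S )]
(S)+B+B+B+B => (B)+B+B+B+B   [S ::= B]
(B)+B+B+B+B => (4)+B+B+B+B   [B ::= 4]
(4)+B+B+B+B => (4)+4+B+B+B   [B ::= 4]
(4)+4+B+B+B => (4)+4+4+B+B   [B ::= 4]
(4)+4+4+B+B => (4)+4+4+4+B   [B ::= 4]
(4)+4+4+4+B => (4)+4+4+4+4   [B ::= 4]

S => S+B => S+B+B => S+B+B+B => S+B+B+B+B => B+B+B+B+B => (S)+B+B+B+B => (B)+B+B+B+B => (4)+B+B+B+B => (4)+4+B+B+B => (4)+4+4+B+B => (4)+4+4+4+B => (4)+4+4+4+4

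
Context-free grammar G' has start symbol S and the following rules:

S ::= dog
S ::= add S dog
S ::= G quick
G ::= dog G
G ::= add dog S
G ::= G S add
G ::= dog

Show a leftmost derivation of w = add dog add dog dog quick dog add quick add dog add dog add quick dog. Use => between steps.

S => add S dog => add G quick dog => add G S add quick dog => add G S add S add quick dog => add G S add S add S add quick dog => add dog S add S add S add quick dog => add dog G quick add S add S add quick dog => add dog G S add quick add S add S add quick dog => add dog add dog S S add quick add S add S add quick dog => add dog add dog G quick S add quick add S add S add quick dog => add dog add dog dog quick S add quick add S add S add quick dog => add dog add dog dog quick dog add quick add S add S add quick dog => add dog add dog dog quick dog add quick add dog add S add quick dog => add dog add dog dog quick dog add quick add dog add dog add quick dog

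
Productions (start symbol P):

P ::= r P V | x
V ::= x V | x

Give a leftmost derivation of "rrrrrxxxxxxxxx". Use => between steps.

P => rPV => rrPVV => rrrPVVV => rrrrPVVVV => rrrrrPVVVVV => rrrrrxVVVVV => rrrrrxxVVVVV => rrrrrxxxVVVV => rrrrrxxxxVVVV => rrrrrxxxxxVVV => rrrrrxxxxxxVVV => rrrrrxxxxxxxVV => rrrrrxxxxxxxxV => rrrrrxxxxxxxxx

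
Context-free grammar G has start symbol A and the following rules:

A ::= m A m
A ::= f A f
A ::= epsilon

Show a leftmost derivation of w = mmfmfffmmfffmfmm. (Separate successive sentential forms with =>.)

A => mAm => mmAmm => mmfAfmm => mmfmAmfmm => mmfmfAfmfmm => mmfmffAffmfmm => mmfmfffAfffmfmm => mmfmfffmAmfffmfmm => mmfmfffmmfffmfmm

A => mAm   [A ::= m A m]
mAm => mmAmm   [A ::= m A m]
mmAmm => mmfAfmm   [A ::= f A f]
mmfAfmm => mmfmAmfmm   [A ::= m A m]
mmfmAmfmm => mmfmfAfmfmm   [A ::= f A f]
mmfmfAfmfmm => mmfmffAffmfmm   [A ::= f A f]
mmfmffAffmfmm => mmfmfffAfffmfmm   [A ::= f A f]
mmfmfffAfffmfmm => mmfmfffmAmfffmfmm   [A ::= m A m]
mmfmfffmAmfffmfmm => mmfmfffmmfffmfmm   [A ::= epsilon]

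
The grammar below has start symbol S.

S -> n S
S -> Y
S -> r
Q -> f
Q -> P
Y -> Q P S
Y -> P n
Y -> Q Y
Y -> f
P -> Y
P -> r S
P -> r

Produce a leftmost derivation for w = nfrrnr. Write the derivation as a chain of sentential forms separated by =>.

S => nS => nY => nQPS => nfPS => nfrSS => nfrYS => nfrPnS => nfrrnS => nfrrnr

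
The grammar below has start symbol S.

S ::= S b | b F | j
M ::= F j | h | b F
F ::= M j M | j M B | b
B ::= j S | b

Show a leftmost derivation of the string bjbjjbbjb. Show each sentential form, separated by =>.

S => bF => bjMB => bjFjB => bjMjMjB => bjFjjMjB => bjbjjMjB => bjbjjbFjB => bjbjjbbjB => bjbjjbbjb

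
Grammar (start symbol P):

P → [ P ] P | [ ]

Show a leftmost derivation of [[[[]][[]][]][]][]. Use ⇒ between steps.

P ⇒ [P]P   [P → [ P ] P]
[P]P ⇒ [[P]P]P   [P → [ P ] P]
[[P]P]P ⇒ [[[P]P]P]P   [P → [ P ] P]
[[[P]P]P]P ⇒ [[[[]]P]P]P   [P → [ ]]
[[[[]]P]P]P ⇒ [[[[]][P]P]P]P   [P → [ P ] P]
[[[[]][P]P]P]P ⇒ [[[[]][[]]P]P]P   [P → [ ]]
[[[[]][[]]P]P]P ⇒ [[[[]][[]][]]P]P   [P → [ ]]
[[[[]][[]][]]P]P ⇒ [[[[]][[]][]][]]P   [P → [ ]]
[[[[]][[]][]][]]P ⇒ [[[[]][[]][]][]][]   [P → [ ]]

P ⇒ [P]P ⇒ [[P]P]P ⇒ [[[P]P]P]P ⇒ [[[[]]P]P]P ⇒ [[[[]][P]P]P]P ⇒ [[[[]][[]]P]P]P ⇒ [[[[]][[]][]]P]P ⇒ [[[[]][[]][]][]]P ⇒ [[[[]][[]][]][]][]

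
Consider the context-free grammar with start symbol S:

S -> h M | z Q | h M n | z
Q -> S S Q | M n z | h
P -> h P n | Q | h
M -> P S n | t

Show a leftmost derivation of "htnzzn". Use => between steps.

S => hM   [S -> h M]
hM => hPSn   [M -> P S n]
hPSn => hQSn   [P -> Q]
hQSn => hMnzSn   [Q -> M n z]
hMnzSn => htnzSn   [M -> t]
htnzSn => htnzzn   [S -> z]

S => hM => hPSn => hQSn => hMnzSn => htnzSn => htnzzn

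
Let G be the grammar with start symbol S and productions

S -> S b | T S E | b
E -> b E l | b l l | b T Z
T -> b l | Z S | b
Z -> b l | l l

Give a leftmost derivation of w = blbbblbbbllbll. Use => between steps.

S => TSE => ZSSE => blSSE => blSbSE => blbbSE => blbbTSEE => blbbZSSEE => blbbblSSEE => blbbblbSEE => blbbblbbEE => blbbblbbbllE => blbbblbbbllbll

S => TSE   [S -> T S E]
TSE => ZSSE   [T -> Z S]
ZSSE => blSSE   [Z -> b l]
blSSE => blSbSE   [S -> S b]
blSbSE => blbbSE   [S -> b]
blbbSE => blbbTSEE   [S -> T S E]
blbbTSEE => blbbZSSEE   [T -> Z S]
blbbZSSEE => blbbblSSEE   [Z -> b l]
blbbblSSEE => blbbblbSEE   [S -> b]
blbbblbSEE => blbbblbbEE   [S -> b]
blbbblbbEE => blbbblbbbllE   [E -> b l l]
blbbblbbbllE => blbbblbbbllbll   [E -> b l l]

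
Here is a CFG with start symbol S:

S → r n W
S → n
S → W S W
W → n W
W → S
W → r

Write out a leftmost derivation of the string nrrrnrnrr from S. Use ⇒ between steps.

S ⇒ WSW ⇒ nWSW ⇒ nrSW ⇒ nrWSWW ⇒ nrrSWW ⇒ nrrrnWWW ⇒ nrrrnrWW ⇒ nrrrnrnWW ⇒ nrrrnrnrW ⇒ nrrrnrnrr

S ⇒ WSW   [S → W S W]
WSW ⇒ nWSW   [W → n W]
nWSW ⇒ nrSW   [W → r]
nrSW ⇒ nrWSWW   [S → W S W]
nrWSWW ⇒ nrrSWW   [W → r]
nrrSWW ⇒ nrrrnWWW   [S → r n W]
nrrrnWWW ⇒ nrrrnrWW   [W → r]
nrrrnrWW ⇒ nrrrnrnWW   [W → n W]
nrrrnrnWW ⇒ nrrrnrnrW   [W → r]
nrrrnrnrW ⇒ nrrrnrnrr   [W → r]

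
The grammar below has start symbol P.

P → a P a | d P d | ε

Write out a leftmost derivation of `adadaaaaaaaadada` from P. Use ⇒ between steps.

P ⇒ aPa   [P → a P a]
aPa ⇒ adPda   [P → d P d]
adPda ⇒ adaPada   [P → a P a]
adaPada ⇒ adadPdada   [P → d P d]
adadPdada ⇒ adadaPadada   [P → a P a]
adadaPadada ⇒ adadaaPaadada   [P → a P a]
adadaaPaadada ⇒ adadaaaPaaadada   [P → a P a]
adadaaaPaaadada ⇒ adadaaaaPaaaadada   [P → a P a]
adadaaaaPaaaadada ⇒ adadaaaaaaaadada   [P → ε]

P ⇒ aPa ⇒ adPda ⇒ adaPada ⇒ adadPdada ⇒ adadaPadada ⇒ adadaaPaadada ⇒ adadaaaPaaadada ⇒ adadaaaaPaaaadada ⇒ adadaaaaaaaadada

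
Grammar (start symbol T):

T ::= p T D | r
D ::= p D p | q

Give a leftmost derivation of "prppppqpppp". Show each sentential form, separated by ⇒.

T ⇒ pTD ⇒ prD ⇒ prpDp ⇒ prppDpp ⇒ prpppDppp ⇒ prppppDpppp ⇒ prppppqpppp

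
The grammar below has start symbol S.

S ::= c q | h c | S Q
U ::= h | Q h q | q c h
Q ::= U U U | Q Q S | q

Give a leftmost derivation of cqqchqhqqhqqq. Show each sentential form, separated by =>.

S=>SQ=>SQQ=>SQQQ=>cqQQQ=>cqUUUQQ=>cqqchUUQQ=>cqqchQhqUQQ=>cqqchqhqUQQ=>cqqchqhqQhqQQ=>cqqchqhqqhqQQ=>cqqchqhqqhqqQ=>cqqchqhqqhqqq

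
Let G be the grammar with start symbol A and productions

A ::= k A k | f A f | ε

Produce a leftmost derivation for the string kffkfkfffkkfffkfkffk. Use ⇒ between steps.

A ⇒ kAk ⇒ kfAfk ⇒ kffAffk ⇒ kffkAkffk ⇒ kffkfAfkffk ⇒ kffkfkAkfkffk ⇒ kffkfkfAfkfkffk ⇒ kffkfkffAffkfkffk ⇒ kffkfkfffAfffkfkffk ⇒ kffkfkfffkAkfffkfkffk ⇒ kffkfkfffkkfffkfkffk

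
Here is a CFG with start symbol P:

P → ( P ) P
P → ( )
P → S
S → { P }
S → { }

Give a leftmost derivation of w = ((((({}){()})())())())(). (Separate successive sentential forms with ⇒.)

P ⇒ (P)P   [P → ( P ) P]
(P)P ⇒ ((P)P)P   [P → ( P ) P]
((P)P)P ⇒ (((P)P)P)P   [P → ( P ) P]
(((P)P)P)P ⇒ ((((P)P)P)P)P   [P → ( P ) P]
((((P)P)P)P)P ⇒ (((((P)P)P)P)P)P   [P → ( P ) P]
(((((P)P)P)P)P)P ⇒ (((((S)P)P)P)P)P   [P → S]
(((((S)P)P)P)P)P ⇒ ((((({})P)P)P)P)P   [S → { }]
((((({})P)P)P)P)P ⇒ ((((({})S)P)P)P)P   [P → S]
((((({})S)P)P)P)P ⇒ ((((({}){P})P)P)P)P   [S → { P }]
((((({}){P})P)P)P)P ⇒ ((((({}){()})P)P)P)P   [P → ( )]
((((({}){()})P)P)P)P ⇒ ((((({}){()})())P)P)P   [P → ( )]
((((({}){()})())P)P)P ⇒ ((((({}){()})())())P)P   [P → ( )]
((((({}){()})())())P)P ⇒ ((((({}){()})())())())P   [P → ( )]
((((({}){()})())())())P ⇒ ((((({}){()})())())())()   [P → ( )]

P⇒(P)P⇒((P)P)P⇒(((P)P)P)P⇒((((P)P)P)P)P⇒(((((P)P)P)P)P)P⇒(((((S)P)P)P)P)P⇒((((({})P)P)P)P)P⇒((((({})S)P)P)P)P⇒((((({}){P})P)P)P)P⇒((((({}){()})P)P)P)P⇒((((({}){()})())P)P)P⇒((((({}){()})())())P)P⇒((((({}){()})())())())P⇒((((({}){()})())())())()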